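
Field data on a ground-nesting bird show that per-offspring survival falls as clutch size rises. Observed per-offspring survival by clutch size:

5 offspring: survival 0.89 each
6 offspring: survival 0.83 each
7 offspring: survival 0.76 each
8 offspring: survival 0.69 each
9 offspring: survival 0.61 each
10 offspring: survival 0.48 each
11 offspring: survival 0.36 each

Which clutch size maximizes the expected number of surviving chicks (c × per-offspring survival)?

8

Expected surviving chicks = c × s(c):
  c=5: 5 × 0.89 = 4.450
  c=6: 6 × 0.83 = 4.980
  c=7: 7 × 0.76 = 5.320
  c=8: 8 × 0.69 = 5.520
  c=9: 9 × 0.61 = 5.490
  c=10: 10 × 0.48 = 4.800
  c=11: 11 × 0.36 = 3.960
Maximum at c = 8 (5.520 surviving chicks).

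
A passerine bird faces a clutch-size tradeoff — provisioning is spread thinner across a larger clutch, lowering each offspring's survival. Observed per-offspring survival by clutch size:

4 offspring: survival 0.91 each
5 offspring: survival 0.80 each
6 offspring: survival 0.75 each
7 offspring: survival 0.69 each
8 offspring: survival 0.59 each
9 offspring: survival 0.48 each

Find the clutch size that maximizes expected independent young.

7

Expected independent young = c × s(c):
  c=4: 4 × 0.91 = 3.640
  c=5: 5 × 0.80 = 4.000
  c=6: 6 × 0.75 = 4.500
  c=7: 7 × 0.69 = 4.830
  c=8: 8 × 0.59 = 4.720
  c=9: 9 × 0.48 = 4.320
Maximum at c = 7 (4.830 independent young).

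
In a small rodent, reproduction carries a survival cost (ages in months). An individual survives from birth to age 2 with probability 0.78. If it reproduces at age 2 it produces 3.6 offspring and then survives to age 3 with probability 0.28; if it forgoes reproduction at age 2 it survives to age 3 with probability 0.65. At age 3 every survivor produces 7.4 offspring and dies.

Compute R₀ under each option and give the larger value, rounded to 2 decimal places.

breed at age 2: R₀ = 0.78 × (3.6 + 0.28 × 7.4) = 0.78 × 5.6720 = 4.4242
delay to age 3: R₀ = 0.78 × (0.65 × 7.4) = 0.78 × 4.8100 = 3.7518
Higher: breed at age 2 (4.4242).

4.42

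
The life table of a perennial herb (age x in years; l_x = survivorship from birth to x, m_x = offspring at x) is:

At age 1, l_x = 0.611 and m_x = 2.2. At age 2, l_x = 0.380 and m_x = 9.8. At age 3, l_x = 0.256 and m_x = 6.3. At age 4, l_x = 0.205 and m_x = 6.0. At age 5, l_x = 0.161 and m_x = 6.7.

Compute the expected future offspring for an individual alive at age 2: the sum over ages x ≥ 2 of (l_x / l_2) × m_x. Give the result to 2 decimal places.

l_2 = 0.380. Conditional survival from age 2 to x is l_x / l_2.
  x=2: (0.380/0.380) × 9.8 = 9.8000
  x=3: (0.256/0.380) × 6.3 = 4.2442
  x=4: (0.205/0.380) × 6.0 = 3.2368
  x=5: (0.161/0.380) × 6.7 = 2.8387
Sum = 9.8000 + 4.2442 + 3.2368 + 2.8387 = 20.1197

20.12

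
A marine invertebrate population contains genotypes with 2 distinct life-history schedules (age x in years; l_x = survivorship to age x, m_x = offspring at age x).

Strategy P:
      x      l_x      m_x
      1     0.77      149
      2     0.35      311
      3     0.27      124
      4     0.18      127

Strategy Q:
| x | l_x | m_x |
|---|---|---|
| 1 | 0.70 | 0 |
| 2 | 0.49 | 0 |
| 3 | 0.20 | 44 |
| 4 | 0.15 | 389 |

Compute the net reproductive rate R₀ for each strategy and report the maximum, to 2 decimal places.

279.92

Strategy P: R₀ = 0.77×149 + 0.35×311 + 0.27×124 + 0.18×127 = 279.9200
Strategy Q: R₀ = 0.70×0 + 0.49×0 + 0.20×44 + 0.15×389 = 67.1500
Highest R₀: strategy P with 279.9200.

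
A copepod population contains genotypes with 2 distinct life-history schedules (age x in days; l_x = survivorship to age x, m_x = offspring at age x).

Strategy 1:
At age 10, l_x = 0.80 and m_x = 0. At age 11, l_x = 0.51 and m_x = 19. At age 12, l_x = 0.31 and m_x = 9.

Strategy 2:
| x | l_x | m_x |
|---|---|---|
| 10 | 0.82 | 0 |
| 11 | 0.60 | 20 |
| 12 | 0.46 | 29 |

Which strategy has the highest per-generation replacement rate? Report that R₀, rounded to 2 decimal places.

25.34

Strategy 1: R₀ = 0.80×0 + 0.51×19 + 0.31×9 = 12.4800
Strategy 2: R₀ = 0.82×0 + 0.60×20 + 0.46×29 = 25.3400
Highest R₀: strategy 2 with 25.3400.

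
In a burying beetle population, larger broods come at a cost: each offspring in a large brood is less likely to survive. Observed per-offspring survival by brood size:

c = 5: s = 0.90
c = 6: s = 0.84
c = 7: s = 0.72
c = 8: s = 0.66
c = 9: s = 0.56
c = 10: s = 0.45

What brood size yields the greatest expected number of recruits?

8

Expected recruits = c × s(c):
  c=5: 5 × 0.90 = 4.500
  c=6: 6 × 0.84 = 5.040
  c=7: 7 × 0.72 = 5.040
  c=8: 8 × 0.66 = 5.280
  c=9: 9 × 0.56 = 5.040
  c=10: 10 × 0.45 = 4.500
Maximum at c = 8 (5.280 recruits).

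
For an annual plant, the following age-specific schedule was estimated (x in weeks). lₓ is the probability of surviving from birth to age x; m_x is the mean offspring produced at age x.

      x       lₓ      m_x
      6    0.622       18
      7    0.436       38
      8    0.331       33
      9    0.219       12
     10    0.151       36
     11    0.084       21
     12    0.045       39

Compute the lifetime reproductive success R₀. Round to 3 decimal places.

R₀ = Σ lₓ m_x:
  age 6: 0.622 × 18 = 11.1960
  age 7: 0.436 × 38 = 16.5680
  age 8: 0.331 × 33 = 10.9230
  age 9: 0.219 × 12 = 2.6280
  age 10: 0.151 × 36 = 5.4360
  age 11: 0.084 × 21 = 1.7640
  age 12: 0.045 × 39 = 1.7550
R₀ = 11.1960 + 16.5680 + 10.9230 + 2.6280 + 5.4360 + 1.7640 + 1.7550 = 50.2700

50.270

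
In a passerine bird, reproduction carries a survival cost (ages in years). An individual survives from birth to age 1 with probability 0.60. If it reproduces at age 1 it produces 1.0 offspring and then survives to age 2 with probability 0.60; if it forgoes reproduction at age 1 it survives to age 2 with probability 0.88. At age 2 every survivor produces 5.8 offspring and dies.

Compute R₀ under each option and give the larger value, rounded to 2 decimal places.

3.06

breed at age 1: R₀ = 0.60 × (1.0 + 0.60 × 5.8) = 0.60 × 4.4800 = 2.6880
delay to age 2: R₀ = 0.60 × (0.88 × 5.8) = 0.60 × 5.1040 = 3.0624
Higher: delay to age 2 (3.0624).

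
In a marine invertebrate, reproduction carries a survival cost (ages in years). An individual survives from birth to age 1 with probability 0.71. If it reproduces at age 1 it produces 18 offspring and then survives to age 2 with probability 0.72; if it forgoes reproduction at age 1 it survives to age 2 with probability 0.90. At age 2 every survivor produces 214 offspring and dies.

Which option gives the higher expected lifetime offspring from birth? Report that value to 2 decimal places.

136.75

breed at age 1: R₀ = 0.71 × (18 + 0.72 × 214) = 0.71 × 172.0800 = 122.1768
delay to age 2: R₀ = 0.71 × (0.90 × 214) = 0.71 × 192.6000 = 136.7460
Higher: delay to age 2 (136.7460).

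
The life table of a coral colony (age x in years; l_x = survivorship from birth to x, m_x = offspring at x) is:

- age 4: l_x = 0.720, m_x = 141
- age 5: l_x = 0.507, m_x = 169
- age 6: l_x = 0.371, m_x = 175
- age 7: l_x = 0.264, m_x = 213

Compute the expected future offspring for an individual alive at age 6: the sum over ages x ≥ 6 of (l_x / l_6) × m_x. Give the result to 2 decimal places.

l_6 = 0.371. Conditional survival from age 6 to x is l_x / l_6.
  x=6: (0.371/0.371) × 175 = 175.0000
  x=7: (0.264/0.371) × 213 = 151.5687
Sum = 175.0000 + 151.5687 = 326.5687

326.57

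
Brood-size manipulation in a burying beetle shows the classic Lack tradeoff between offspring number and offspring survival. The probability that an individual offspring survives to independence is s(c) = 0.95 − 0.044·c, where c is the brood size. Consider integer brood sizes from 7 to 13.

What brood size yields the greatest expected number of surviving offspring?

Expected surviving offspring = c × s(c):
  c=7: 7 × 0.642 = 4.494
  c=8: 8 × 0.598 = 4.784
  c=9: 9 × 0.554 = 4.986
  c=10: 10 × 0.510 = 5.100
  c=11: 11 × 0.466 = 5.126
  c=12: 12 × 0.422 = 5.064
  c=13: 13 × 0.378 = 4.914
Maximum at c = 11 (5.126 surviving offspring).

11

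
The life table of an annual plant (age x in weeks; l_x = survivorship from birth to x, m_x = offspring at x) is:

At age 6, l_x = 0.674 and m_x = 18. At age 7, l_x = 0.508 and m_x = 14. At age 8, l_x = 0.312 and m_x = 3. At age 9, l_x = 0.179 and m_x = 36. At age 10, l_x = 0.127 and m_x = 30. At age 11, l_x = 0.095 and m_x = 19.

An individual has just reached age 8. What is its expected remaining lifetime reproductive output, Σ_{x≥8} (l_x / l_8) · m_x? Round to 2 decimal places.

l_8 = 0.312. Conditional survival from age 8 to x is l_x / l_8.
  x=8: (0.312/0.312) × 3 = 3.0000
  x=9: (0.179/0.312) × 36 = 20.6538
  x=10: (0.127/0.312) × 30 = 12.2115
  x=11: (0.095/0.312) × 19 = 5.7853
Sum = 3.0000 + 20.6538 + 12.2115 + 5.7853 = 41.6506

41.65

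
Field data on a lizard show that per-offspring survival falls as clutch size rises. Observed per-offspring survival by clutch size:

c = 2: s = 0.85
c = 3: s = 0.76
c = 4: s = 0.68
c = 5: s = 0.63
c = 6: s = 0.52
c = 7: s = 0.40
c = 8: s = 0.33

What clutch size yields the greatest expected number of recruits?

5

Expected recruits = c × s(c):
  c=2: 2 × 0.85 = 1.700
  c=3: 3 × 0.76 = 2.280
  c=4: 4 × 0.68 = 2.720
  c=5: 5 × 0.63 = 3.150
  c=6: 6 × 0.52 = 3.120
  c=7: 7 × 0.40 = 2.800
  c=8: 8 × 0.33 = 2.640
Maximum at c = 5 (3.150 recruits).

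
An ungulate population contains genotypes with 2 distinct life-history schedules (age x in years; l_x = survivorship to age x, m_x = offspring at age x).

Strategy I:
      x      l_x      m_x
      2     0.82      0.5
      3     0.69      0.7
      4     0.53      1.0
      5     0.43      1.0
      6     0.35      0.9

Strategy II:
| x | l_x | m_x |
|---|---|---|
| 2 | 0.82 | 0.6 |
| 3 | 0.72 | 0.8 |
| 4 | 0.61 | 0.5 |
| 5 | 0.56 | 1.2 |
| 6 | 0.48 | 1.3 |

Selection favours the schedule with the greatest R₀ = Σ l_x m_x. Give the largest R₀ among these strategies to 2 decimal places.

2.67

Strategy I: R₀ = 0.82×0.5 + 0.69×0.7 + 0.53×1.0 + 0.43×1.0 + 0.35×0.9 = 2.1680
Strategy II: R₀ = 0.82×0.6 + 0.72×0.8 + 0.61×0.5 + 0.56×1.2 + 0.48×1.3 = 2.6690
Highest R₀: strategy II with 2.6690.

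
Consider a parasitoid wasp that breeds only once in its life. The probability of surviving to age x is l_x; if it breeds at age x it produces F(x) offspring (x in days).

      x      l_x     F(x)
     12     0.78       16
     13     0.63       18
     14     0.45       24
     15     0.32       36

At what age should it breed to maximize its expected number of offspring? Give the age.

Expected offspring if breeding at age x = l_x × F(x):
  age 12: 0.78 × 16 = 12.480
  age 13: 0.63 × 18 = 11.340
  age 14: 0.45 × 24 = 10.800
  age 15: 0.32 × 36 = 11.520
Maximum at age 12 (12.480).

12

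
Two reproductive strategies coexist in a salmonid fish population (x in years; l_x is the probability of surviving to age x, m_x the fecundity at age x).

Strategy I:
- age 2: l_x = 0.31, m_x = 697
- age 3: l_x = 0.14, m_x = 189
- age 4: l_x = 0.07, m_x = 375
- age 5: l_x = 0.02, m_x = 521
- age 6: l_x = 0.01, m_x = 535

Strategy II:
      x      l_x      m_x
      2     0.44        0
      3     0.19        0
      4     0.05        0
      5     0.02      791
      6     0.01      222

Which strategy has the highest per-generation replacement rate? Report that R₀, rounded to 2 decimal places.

284.55

Strategy I: R₀ = 0.31×697 + 0.14×189 + 0.07×375 + 0.02×521 + 0.01×535 = 284.5500
Strategy II: R₀ = 0.44×0 + 0.19×0 + 0.05×0 + 0.02×791 + 0.01×222 = 18.0400
Highest R₀: strategy I with 284.5500.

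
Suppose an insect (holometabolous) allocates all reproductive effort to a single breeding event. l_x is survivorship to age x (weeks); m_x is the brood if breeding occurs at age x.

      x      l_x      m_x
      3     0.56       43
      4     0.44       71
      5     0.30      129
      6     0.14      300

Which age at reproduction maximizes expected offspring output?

Expected offspring if breeding at age x = l_x × m_x:
  age 3: 0.56 × 43 = 24.080
  age 4: 0.44 × 71 = 31.240
  age 5: 0.30 × 129 = 38.700
  age 6: 0.14 × 300 = 42.000
Maximum at age 6 (42.000).

6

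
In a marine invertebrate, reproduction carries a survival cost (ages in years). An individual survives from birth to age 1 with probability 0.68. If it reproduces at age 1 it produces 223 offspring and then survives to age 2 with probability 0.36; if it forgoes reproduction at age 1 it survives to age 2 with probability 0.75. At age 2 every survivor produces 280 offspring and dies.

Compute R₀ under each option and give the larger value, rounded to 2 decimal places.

breed at age 1: R₀ = 0.68 × (223 + 0.36 × 280) = 0.68 × 323.8000 = 220.1840
delay to age 2: R₀ = 0.68 × (0.75 × 280) = 0.68 × 210.0000 = 142.8000
Higher: breed at age 1 (220.1840).

220.18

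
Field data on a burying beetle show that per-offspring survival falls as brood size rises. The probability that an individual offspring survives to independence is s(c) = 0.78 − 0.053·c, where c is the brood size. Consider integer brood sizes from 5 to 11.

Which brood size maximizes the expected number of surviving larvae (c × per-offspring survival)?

Expected surviving larvae = c × s(c):
  c=5: 5 × 0.515 = 2.575
  c=6: 6 × 0.462 = 2.772
  c=7: 7 × 0.409 = 2.863
  c=8: 8 × 0.356 = 2.848
  c=9: 9 × 0.303 = 2.727
  c=10: 10 × 0.250 = 2.500
  c=11: 11 × 0.197 = 2.167
Maximum at c = 7 (2.863 surviving larvae).

7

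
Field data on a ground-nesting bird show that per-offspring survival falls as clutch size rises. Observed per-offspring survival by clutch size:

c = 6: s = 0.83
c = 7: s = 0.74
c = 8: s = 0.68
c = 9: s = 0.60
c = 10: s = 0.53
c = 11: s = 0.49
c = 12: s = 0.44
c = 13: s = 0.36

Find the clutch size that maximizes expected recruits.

Expected recruits = c × s(c):
  c=6: 6 × 0.83 = 4.980
  c=7: 7 × 0.74 = 5.180
  c=8: 8 × 0.68 = 5.440
  c=9: 9 × 0.60 = 5.400
  c=10: 10 × 0.53 = 5.300
  c=11: 11 × 0.49 = 5.390
  c=12: 12 × 0.44 = 5.280
  c=13: 13 × 0.36 = 4.680
Maximum at c = 8 (5.440 recruits).

8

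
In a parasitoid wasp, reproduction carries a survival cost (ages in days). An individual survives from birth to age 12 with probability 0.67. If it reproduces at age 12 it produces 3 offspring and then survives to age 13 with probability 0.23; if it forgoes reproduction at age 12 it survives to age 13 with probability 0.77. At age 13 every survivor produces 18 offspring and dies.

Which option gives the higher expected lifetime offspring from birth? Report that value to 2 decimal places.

9.29

breed at age 12: R₀ = 0.67 × (3 + 0.23 × 18) = 0.67 × 7.1400 = 4.7838
delay to age 13: R₀ = 0.67 × (0.77 × 18) = 0.67 × 13.8600 = 9.2862
Higher: delay to age 13 (9.2862).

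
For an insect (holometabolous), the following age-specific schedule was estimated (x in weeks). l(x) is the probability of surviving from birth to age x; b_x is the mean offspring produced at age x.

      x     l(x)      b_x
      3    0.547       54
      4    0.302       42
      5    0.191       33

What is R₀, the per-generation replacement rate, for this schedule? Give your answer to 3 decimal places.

48.525

R₀ = Σ l(x) b_x:
  age 3: 0.547 × 54 = 29.5380
  age 4: 0.302 × 42 = 12.6840
  age 5: 0.191 × 33 = 6.3030
R₀ = 29.5380 + 12.6840 + 6.3030 = 48.5250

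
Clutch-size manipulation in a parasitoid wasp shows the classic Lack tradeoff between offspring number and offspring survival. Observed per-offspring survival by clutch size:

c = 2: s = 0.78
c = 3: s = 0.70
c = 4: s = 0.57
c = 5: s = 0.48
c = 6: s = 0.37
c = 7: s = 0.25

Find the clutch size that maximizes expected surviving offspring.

Expected surviving offspring = c × s(c):
  c=2: 2 × 0.78 = 1.560
  c=3: 3 × 0.70 = 2.100
  c=4: 4 × 0.57 = 2.280
  c=5: 5 × 0.48 = 2.400
  c=6: 6 × 0.37 = 2.220
  c=7: 7 × 0.25 = 1.750
Maximum at c = 5 (2.400 surviving offspring).

5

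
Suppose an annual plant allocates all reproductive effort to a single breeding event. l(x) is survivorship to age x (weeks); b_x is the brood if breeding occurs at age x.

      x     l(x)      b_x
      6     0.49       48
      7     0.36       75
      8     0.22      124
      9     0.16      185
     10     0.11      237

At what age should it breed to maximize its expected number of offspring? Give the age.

9

Expected offspring if breeding at age x = l(x) × b_x:
  age 6: 0.49 × 48 = 23.520
  age 7: 0.36 × 75 = 27.000
  age 8: 0.22 × 124 = 27.280
  age 9: 0.16 × 185 = 29.600
  age 10: 0.11 × 237 = 26.070
Maximum at age 9 (29.600).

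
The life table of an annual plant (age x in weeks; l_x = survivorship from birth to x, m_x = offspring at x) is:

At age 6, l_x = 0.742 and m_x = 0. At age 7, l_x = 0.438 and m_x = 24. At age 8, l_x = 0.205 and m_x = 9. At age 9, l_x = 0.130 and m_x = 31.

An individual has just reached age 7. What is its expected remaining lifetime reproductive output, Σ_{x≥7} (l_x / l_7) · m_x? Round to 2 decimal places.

l_7 = 0.438. Conditional survival from age 7 to x is l_x / l_7.
  x=7: (0.438/0.438) × 24 = 24.0000
  x=8: (0.205/0.438) × 9 = 4.2123
  x=9: (0.130/0.438) × 31 = 9.2009
Sum = 24.0000 + 4.2123 + 9.2009 = 37.4132

37.41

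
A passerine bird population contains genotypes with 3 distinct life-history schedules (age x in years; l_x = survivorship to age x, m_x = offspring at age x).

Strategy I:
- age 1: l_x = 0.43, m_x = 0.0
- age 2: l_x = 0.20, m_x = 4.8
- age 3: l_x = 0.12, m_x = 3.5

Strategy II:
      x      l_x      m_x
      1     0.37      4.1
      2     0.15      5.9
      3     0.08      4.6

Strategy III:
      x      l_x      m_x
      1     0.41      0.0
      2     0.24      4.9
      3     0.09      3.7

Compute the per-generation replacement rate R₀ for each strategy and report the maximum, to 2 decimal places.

Strategy I: R₀ = 0.43×0.0 + 0.20×4.8 + 0.12×3.5 = 1.3800
Strategy II: R₀ = 0.37×4.1 + 0.15×5.9 + 0.08×4.6 = 2.7700
Strategy III: R₀ = 0.41×0.0 + 0.24×4.9 + 0.09×3.7 = 1.5090
Highest R₀: strategy II with 2.7700.

2.77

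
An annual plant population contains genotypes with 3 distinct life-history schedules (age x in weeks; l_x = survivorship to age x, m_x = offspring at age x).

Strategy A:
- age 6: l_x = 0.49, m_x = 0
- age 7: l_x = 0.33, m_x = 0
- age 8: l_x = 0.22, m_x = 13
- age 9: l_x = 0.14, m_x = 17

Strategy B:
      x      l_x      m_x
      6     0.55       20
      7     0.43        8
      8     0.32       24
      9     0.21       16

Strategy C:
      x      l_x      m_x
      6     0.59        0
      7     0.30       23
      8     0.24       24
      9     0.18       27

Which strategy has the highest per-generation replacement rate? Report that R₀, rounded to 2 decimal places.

Strategy A: R₀ = 0.49×0 + 0.33×0 + 0.22×13 + 0.14×17 = 5.2400
Strategy B: R₀ = 0.55×20 + 0.43×8 + 0.32×24 + 0.21×16 = 25.4800
Strategy C: R₀ = 0.59×0 + 0.30×23 + 0.24×24 + 0.18×27 = 17.5200
Highest R₀: strategy B with 25.4800.

25.48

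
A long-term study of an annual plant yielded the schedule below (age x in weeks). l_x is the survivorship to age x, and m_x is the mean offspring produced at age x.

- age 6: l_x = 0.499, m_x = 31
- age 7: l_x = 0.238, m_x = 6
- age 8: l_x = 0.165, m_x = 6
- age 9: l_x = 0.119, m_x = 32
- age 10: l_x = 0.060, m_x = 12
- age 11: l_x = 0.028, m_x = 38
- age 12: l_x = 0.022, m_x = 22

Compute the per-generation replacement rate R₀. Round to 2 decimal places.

R₀ = Σ l_x m_x:
  age 6: 0.499 × 31 = 15.4690
  age 7: 0.238 × 6 = 1.4280
  age 8: 0.165 × 6 = 0.9900
  age 9: 0.119 × 32 = 3.8080
  age 10: 0.060 × 12 = 0.7200
  age 11: 0.028 × 38 = 1.0640
  age 12: 0.022 × 22 = 0.4840
R₀ = 15.4690 + 1.4280 + 0.9900 + 3.8080 + 0.7200 + 1.0640 + 0.4840 = 23.9630

23.96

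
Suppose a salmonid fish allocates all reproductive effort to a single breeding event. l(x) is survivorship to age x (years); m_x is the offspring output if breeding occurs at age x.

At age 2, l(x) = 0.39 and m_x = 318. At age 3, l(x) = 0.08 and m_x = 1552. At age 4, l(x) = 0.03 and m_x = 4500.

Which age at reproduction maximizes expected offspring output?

4

Expected offspring if breeding at age x = l(x) × m_x:
  age 2: 0.39 × 318 = 124.020
  age 3: 0.08 × 1552 = 124.160
  age 4: 0.03 × 4500 = 135.000
Maximum at age 4 (135.000).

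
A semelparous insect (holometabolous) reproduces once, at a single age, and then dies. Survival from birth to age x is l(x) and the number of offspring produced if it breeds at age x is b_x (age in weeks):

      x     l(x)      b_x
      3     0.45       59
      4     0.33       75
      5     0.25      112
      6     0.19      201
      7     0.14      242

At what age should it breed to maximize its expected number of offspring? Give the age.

6

Expected offspring if breeding at age x = l(x) × b_x:
  age 3: 0.45 × 59 = 26.550
  age 4: 0.33 × 75 = 24.750
  age 5: 0.25 × 112 = 28.000
  age 6: 0.19 × 201 = 38.190
  age 7: 0.14 × 242 = 33.880
Maximum at age 6 (38.190).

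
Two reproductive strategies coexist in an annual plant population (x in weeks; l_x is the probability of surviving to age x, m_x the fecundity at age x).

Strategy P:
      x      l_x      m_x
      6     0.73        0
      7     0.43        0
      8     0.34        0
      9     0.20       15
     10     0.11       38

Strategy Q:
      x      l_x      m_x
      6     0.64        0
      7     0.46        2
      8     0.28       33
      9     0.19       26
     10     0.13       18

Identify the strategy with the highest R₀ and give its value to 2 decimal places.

Strategy P: R₀ = 0.73×0 + 0.43×0 + 0.34×0 + 0.20×15 + 0.11×38 = 7.1800
Strategy Q: R₀ = 0.64×0 + 0.46×2 + 0.28×33 + 0.19×26 + 0.13×18 = 17.4400
Highest R₀: strategy Q with 17.4400.

17.44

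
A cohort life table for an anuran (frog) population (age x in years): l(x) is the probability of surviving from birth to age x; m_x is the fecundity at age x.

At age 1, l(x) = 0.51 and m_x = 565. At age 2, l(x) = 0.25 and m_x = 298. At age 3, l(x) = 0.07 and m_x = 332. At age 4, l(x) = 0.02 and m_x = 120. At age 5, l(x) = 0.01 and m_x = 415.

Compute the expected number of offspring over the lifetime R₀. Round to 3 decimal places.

R₀ = Σ l(x) m_x:
  age 1: 0.51 × 565 = 288.1500
  age 2: 0.25 × 298 = 74.5000
  age 3: 0.07 × 332 = 23.2400
  age 4: 0.02 × 120 = 2.4000
  age 5: 0.01 × 415 = 4.1500
R₀ = 288.1500 + 74.5000 + 23.2400 + 2.4000 + 4.1500 = 392.4400

392.440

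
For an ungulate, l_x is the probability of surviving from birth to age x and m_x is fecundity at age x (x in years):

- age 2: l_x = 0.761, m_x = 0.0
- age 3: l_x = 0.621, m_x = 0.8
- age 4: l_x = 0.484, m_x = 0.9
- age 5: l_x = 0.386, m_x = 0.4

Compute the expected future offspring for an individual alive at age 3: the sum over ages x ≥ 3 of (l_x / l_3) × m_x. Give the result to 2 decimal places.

1.75

l_3 = 0.621. Conditional survival from age 3 to x is l_x / l_3.
  x=3: (0.621/0.621) × 0.8 = 0.8000
  x=4: (0.484/0.621) × 0.9 = 0.7014
  x=5: (0.386/0.621) × 0.4 = 0.2486
Sum = 0.8000 + 0.7014 + 0.2486 = 1.7501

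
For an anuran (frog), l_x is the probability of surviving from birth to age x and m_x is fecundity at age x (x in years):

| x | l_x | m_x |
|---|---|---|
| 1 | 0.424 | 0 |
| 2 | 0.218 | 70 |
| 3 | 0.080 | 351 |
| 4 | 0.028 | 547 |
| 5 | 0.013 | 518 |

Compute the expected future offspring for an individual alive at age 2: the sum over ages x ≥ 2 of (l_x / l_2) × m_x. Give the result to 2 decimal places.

299.95

l_2 = 0.218. Conditional survival from age 2 to x is l_x / l_2.
  x=2: (0.218/0.218) × 70 = 70.0000
  x=3: (0.080/0.218) × 351 = 128.8073
  x=4: (0.028/0.218) × 547 = 70.2569
  x=5: (0.013/0.218) × 518 = 30.8899
Sum = 70.0000 + 128.8073 + 70.2569 + 30.8899 = 299.9541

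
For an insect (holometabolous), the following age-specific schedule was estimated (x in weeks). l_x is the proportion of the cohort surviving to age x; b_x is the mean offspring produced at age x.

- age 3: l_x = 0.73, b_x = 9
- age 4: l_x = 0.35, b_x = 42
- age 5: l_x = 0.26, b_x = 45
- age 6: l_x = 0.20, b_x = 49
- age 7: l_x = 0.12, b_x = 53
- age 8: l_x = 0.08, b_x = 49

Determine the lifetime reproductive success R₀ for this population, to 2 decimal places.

R₀ = Σ l_x b_x:
  age 3: 0.73 × 9 = 6.5700
  age 4: 0.35 × 42 = 14.7000
  age 5: 0.26 × 45 = 11.7000
  age 6: 0.20 × 49 = 9.8000
  age 7: 0.12 × 53 = 6.3600
  age 8: 0.08 × 49 = 3.9200
R₀ = 6.5700 + 14.7000 + 11.7000 + 9.8000 + 6.3600 + 3.9200 = 53.0500

53.05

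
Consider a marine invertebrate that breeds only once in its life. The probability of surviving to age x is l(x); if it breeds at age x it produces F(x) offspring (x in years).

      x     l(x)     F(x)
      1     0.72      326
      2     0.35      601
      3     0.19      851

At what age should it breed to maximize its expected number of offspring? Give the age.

Expected offspring if breeding at age x = l(x) × F(x):
  age 1: 0.72 × 326 = 234.720
  age 2: 0.35 × 601 = 210.350
  age 3: 0.19 × 851 = 161.690
Maximum at age 1 (234.720).

1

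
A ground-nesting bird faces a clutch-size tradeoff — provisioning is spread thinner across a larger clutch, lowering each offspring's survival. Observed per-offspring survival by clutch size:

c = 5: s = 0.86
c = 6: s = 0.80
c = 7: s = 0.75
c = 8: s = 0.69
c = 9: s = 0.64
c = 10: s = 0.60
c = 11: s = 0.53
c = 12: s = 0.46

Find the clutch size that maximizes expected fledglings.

Expected fledglings = c × s(c):
  c=5: 5 × 0.86 = 4.300
  c=6: 6 × 0.80 = 4.800
  c=7: 7 × 0.75 = 5.250
  c=8: 8 × 0.69 = 5.520
  c=9: 9 × 0.64 = 5.760
  c=10: 10 × 0.60 = 6.000
  c=11: 11 × 0.53 = 5.830
  c=12: 12 × 0.46 = 5.520
Maximum at c = 10 (6.000 fledglings).

10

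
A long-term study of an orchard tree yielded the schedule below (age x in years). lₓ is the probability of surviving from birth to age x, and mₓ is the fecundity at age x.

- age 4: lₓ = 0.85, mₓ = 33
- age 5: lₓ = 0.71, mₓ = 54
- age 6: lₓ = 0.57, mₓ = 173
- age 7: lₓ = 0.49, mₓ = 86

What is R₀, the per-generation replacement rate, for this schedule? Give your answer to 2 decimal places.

207.14

R₀ = Σ lₓ mₓ:
  age 4: 0.85 × 33 = 28.0500
  age 5: 0.71 × 54 = 38.3400
  age 6: 0.57 × 173 = 98.6100
  age 7: 0.49 × 86 = 42.1400
R₀ = 28.0500 + 38.3400 + 98.6100 + 42.1400 = 207.1400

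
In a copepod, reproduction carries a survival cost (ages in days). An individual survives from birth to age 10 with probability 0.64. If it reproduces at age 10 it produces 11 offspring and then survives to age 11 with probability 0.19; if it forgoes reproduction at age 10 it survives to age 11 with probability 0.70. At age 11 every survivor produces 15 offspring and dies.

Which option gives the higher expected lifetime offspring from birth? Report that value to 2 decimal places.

8.86

breed at age 10: R₀ = 0.64 × (11 + 0.19 × 15) = 0.64 × 13.8500 = 8.8640
delay to age 11: R₀ = 0.64 × (0.70 × 15) = 0.64 × 10.5000 = 6.7200
Higher: breed at age 10 (8.8640).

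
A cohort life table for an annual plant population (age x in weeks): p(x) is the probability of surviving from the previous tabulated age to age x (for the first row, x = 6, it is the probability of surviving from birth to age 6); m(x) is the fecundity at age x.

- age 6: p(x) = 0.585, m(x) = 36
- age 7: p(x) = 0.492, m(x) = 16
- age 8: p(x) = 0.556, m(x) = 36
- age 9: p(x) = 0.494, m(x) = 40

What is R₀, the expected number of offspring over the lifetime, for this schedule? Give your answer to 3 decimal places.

Survivorship from birth: l_x = p_6·p_7·…·p_x.
  l_6 = 0.58500
  l_7 = 0.28782
  l_8 = 0.16003
  l_9 = 0.07905
R₀ = Σ l_x m(x):
  age 6: 0.58500 × 36 = 21.0600
  age 7: 0.28782 × 16 = 4.6051
  age 8: 0.16003 × 36 = 5.7611
  age 9: 0.07905 × 40 = 3.1620
R₀ = 21.0600 + 4.6051 + 5.7611 + 3.1620 = 34.5882

34.588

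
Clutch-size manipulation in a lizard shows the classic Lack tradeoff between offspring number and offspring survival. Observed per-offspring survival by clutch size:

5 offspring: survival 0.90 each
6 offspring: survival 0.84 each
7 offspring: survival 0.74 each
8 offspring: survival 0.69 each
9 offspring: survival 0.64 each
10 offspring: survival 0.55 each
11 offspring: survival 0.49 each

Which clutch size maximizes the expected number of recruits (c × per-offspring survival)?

Expected recruits = c × s(c):
  c=5: 5 × 0.90 = 4.500
  c=6: 6 × 0.84 = 5.040
  c=7: 7 × 0.74 = 5.180
  c=8: 8 × 0.69 = 5.520
  c=9: 9 × 0.64 = 5.760
  c=10: 10 × 0.55 = 5.500
  c=11: 11 × 0.49 = 5.390
Maximum at c = 9 (5.760 recruits).

9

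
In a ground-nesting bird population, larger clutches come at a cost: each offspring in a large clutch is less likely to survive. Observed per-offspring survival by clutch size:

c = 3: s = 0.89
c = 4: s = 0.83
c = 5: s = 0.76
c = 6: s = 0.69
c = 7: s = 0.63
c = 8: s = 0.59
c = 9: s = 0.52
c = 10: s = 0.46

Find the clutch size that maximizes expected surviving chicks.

8

Expected surviving chicks = c × s(c):
  c=3: 3 × 0.89 = 2.670
  c=4: 4 × 0.83 = 3.320
  c=5: 5 × 0.76 = 3.800
  c=6: 6 × 0.69 = 4.140
  c=7: 7 × 0.63 = 4.410
  c=8: 8 × 0.59 = 4.720
  c=9: 9 × 0.52 = 4.680
  c=10: 10 × 0.46 = 4.600
Maximum at c = 8 (4.720 surviving chicks).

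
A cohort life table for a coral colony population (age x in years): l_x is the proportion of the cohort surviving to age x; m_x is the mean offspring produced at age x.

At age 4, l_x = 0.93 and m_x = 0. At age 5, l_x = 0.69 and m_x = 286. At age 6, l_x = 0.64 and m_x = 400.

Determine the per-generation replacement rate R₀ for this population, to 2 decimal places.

R₀ = Σ l_x m_x:
  age 4: 0.93 × 0 = 0.0000
  age 5: 0.69 × 286 = 197.3400
  age 6: 0.64 × 400 = 256.0000
R₀ = 0.0000 + 197.3400 + 256.0000 = 453.3400

453.34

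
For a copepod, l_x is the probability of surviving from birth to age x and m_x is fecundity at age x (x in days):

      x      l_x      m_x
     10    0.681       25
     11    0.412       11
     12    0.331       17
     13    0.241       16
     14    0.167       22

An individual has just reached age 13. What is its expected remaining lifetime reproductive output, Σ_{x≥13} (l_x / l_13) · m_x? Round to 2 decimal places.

31.24

l_13 = 0.241. Conditional survival from age 13 to x is l_x / l_13.
  x=13: (0.241/0.241) × 16 = 16.0000
  x=14: (0.167/0.241) × 22 = 15.2448
Sum = 16.0000 + 15.2448 = 31.2448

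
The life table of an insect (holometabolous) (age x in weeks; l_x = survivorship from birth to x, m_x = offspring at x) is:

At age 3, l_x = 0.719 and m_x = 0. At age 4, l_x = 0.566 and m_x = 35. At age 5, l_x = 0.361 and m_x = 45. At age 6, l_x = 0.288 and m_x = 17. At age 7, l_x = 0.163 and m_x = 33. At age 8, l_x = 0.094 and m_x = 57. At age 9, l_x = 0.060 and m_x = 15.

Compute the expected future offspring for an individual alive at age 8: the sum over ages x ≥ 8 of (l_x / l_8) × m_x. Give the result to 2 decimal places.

66.57

l_8 = 0.094. Conditional survival from age 8 to x is l_x / l_8.
  x=8: (0.094/0.094) × 57 = 57.0000
  x=9: (0.060/0.094) × 15 = 9.5745
Sum = 57.0000 + 9.5745 = 66.5745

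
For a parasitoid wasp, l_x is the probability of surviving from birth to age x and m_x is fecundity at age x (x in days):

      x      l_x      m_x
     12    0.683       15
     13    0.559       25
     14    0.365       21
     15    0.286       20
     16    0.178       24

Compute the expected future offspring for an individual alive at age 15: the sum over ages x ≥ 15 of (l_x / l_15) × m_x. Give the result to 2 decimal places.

l_15 = 0.286. Conditional survival from age 15 to x is l_x / l_15.
  x=15: (0.286/0.286) × 20 = 20.0000
  x=16: (0.178/0.286) × 24 = 14.9371
Sum = 20.0000 + 14.9371 = 34.9371

34.94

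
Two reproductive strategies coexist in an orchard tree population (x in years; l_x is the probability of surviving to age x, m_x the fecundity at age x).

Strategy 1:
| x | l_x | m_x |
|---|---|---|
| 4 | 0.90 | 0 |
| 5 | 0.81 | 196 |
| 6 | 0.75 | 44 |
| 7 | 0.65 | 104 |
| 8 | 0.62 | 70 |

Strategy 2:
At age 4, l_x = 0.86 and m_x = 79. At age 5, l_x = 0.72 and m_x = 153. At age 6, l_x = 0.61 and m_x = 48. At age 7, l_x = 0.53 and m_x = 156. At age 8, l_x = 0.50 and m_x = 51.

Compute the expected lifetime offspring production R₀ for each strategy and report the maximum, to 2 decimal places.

Strategy 1: R₀ = 0.90×0 + 0.81×196 + 0.75×44 + 0.65×104 + 0.62×70 = 302.7600
Strategy 2: R₀ = 0.86×79 + 0.72×153 + 0.61×48 + 0.53×156 + 0.50×51 = 315.5600
Highest R₀: strategy 2 with 315.5600.

315.56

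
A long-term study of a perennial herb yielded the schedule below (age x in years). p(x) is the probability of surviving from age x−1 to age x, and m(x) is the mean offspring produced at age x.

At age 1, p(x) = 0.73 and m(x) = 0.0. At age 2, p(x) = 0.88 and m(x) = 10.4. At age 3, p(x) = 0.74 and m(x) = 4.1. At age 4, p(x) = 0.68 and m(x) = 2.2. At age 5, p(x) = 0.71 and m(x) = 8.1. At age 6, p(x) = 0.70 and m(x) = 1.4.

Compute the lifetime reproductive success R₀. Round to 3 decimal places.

11.425

Survivorship from birth: l_x = p_1·p_2·…·p_x.
  l_1 = 0.73000
  l_2 = 0.64240
  l_3 = 0.47538
  l_4 = 0.32326
  l_5 = 0.22951
  l_6 = 0.16066
R₀ = Σ l_x m(x):
  age 1: 0.73000 × 0.0 = 0.0000
  age 2: 0.64240 × 10.4 = 6.6810
  age 3: 0.47538 × 4.1 = 1.9491
  age 4: 0.32326 × 2.2 = 0.7112
  age 5: 0.22951 × 8.1 = 1.8590
  age 6: 0.16066 × 1.4 = 0.2249
R₀ = 0.0000 + 6.6810 + 1.9491 + 0.7112 + 1.8590 + 0.2249 = 11.4251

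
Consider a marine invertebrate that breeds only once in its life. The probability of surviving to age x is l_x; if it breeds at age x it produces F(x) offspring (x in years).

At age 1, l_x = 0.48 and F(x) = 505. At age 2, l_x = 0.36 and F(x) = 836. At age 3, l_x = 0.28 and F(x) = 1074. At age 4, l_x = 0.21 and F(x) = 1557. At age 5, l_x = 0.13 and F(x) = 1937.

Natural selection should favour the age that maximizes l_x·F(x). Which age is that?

4

Expected offspring if breeding at age x = l_x × F(x):
  age 1: 0.48 × 505 = 242.400
  age 2: 0.36 × 836 = 300.960
  age 3: 0.28 × 1074 = 300.720
  age 4: 0.21 × 1557 = 326.970
  age 5: 0.13 × 1937 = 251.810
Maximum at age 4 (326.970).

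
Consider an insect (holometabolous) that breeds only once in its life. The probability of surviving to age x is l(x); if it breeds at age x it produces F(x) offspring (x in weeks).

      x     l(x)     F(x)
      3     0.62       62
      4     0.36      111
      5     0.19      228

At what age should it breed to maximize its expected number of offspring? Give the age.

Expected offspring if breeding at age x = l(x) × F(x):
  age 3: 0.62 × 62 = 38.440
  age 4: 0.36 × 111 = 39.960
  age 5: 0.19 × 228 = 43.320
Maximum at age 5 (43.320).

5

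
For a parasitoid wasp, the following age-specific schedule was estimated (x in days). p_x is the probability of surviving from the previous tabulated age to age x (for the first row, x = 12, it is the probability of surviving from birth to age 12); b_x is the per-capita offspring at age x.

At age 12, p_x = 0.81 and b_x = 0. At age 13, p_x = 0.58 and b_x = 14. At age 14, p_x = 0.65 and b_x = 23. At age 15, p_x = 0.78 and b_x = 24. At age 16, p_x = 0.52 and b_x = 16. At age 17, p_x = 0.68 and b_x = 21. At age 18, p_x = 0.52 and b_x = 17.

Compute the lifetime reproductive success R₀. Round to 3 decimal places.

23.812

Survivorship from birth: l_x = p_12·p_13·…·p_x.
  l_12 = 0.81000
  l_13 = 0.46980
  l_14 = 0.30537
  l_15 = 0.23819
  l_16 = 0.12386
  l_17 = 0.08422
  l_18 = 0.04380
R₀ = Σ l_x b_x:
  age 12: 0.81000 × 0 = 0.0000
  age 13: 0.46980 × 14 = 6.5772
  age 14: 0.30537 × 23 = 7.0235
  age 15: 0.23819 × 24 = 5.7166
  age 16: 0.12386 × 16 = 1.9818
  age 17: 0.08422 × 21 = 1.7686
  age 18: 0.04380 × 17 = 0.7446
R₀ = 0.0000 + 6.5772 + 7.0235 + 5.7166 + 1.9818 + 1.7686 + 0.7446 = 23.8122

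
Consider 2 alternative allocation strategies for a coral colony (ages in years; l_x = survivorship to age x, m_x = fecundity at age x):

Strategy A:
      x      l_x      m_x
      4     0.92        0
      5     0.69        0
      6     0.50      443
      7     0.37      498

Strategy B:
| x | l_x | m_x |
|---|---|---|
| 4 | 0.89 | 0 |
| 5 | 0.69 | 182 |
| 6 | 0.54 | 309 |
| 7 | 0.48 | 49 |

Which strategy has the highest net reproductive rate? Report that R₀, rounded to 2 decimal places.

405.76

Strategy A: R₀ = 0.92×0 + 0.69×0 + 0.50×443 + 0.37×498 = 405.7600
Strategy B: R₀ = 0.89×0 + 0.69×182 + 0.54×309 + 0.48×49 = 315.9600
Highest R₀: strategy A with 405.7600.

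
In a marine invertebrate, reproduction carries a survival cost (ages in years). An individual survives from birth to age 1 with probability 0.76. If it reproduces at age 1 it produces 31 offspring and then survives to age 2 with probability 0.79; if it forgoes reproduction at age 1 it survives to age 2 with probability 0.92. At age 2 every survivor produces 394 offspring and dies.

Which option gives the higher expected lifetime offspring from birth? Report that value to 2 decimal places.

breed at age 1: R₀ = 0.76 × (31 + 0.79 × 394) = 0.76 × 342.2600 = 260.1176
delay to age 2: R₀ = 0.76 × (0.92 × 394) = 0.76 × 362.4800 = 275.4848
Higher: delay to age 2 (275.4848).

275.48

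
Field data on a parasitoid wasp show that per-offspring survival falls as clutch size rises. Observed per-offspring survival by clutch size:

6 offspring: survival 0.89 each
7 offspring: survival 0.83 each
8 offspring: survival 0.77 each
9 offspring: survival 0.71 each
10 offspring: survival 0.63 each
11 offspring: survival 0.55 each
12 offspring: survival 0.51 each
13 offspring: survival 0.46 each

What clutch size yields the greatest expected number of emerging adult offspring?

Expected emerging adult offspring = c × s(c):
  c=6: 6 × 0.89 = 5.340
  c=7: 7 × 0.83 = 5.810
  c=8: 8 × 0.77 = 6.160
  c=9: 9 × 0.71 = 6.390
  c=10: 10 × 0.63 = 6.300
  c=11: 11 × 0.55 = 6.050
  c=12: 12 × 0.51 = 6.120
  c=13: 13 × 0.46 = 5.980
Maximum at c = 9 (6.390 emerging adult offspring).

9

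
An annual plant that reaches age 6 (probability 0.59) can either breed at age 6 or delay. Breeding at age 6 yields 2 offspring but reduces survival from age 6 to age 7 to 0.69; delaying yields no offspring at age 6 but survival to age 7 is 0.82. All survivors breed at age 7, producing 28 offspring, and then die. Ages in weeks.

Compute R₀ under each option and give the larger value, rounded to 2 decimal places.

breed at age 6: R₀ = 0.59 × (2 + 0.69 × 28) = 0.59 × 21.3200 = 12.5788
delay to age 7: R₀ = 0.59 × (0.82 × 28) = 0.59 × 22.9600 = 13.5464
Higher: delay to age 7 (13.5464).

13.55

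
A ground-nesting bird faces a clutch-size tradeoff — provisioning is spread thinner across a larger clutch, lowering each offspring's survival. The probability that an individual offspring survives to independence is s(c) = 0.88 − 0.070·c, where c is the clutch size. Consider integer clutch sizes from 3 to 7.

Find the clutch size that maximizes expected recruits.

6

Expected recruits = c × s(c):
  c=3: 3 × 0.670 = 2.010
  c=4: 4 × 0.600 = 2.400
  c=5: 5 × 0.530 = 2.650
  c=6: 6 × 0.460 = 2.760
  c=7: 7 × 0.390 = 2.730
Maximum at c = 6 (2.760 recruits).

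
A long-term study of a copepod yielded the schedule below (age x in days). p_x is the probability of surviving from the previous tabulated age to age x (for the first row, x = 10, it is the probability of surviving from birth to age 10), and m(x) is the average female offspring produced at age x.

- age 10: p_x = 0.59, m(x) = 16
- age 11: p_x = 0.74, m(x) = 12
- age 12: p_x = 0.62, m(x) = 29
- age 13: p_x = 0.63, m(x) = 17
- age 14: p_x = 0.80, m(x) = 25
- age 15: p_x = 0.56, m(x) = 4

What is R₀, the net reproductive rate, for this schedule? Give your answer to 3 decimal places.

29.145

Survivorship from birth: l_x = p_10·p_11·…·p_x.
  l_10 = 0.59000
  l_11 = 0.43660
  l_12 = 0.27069
  l_13 = 0.17054
  l_14 = 0.13643
  l_15 = 0.07640
R₀ = Σ l_x m(x):
  age 10: 0.59000 × 16 = 9.4400
  age 11: 0.43660 × 12 = 5.2392
  age 12: 0.27069 × 29 = 7.8500
  age 13: 0.17054 × 17 = 2.8992
  age 14: 0.13643 × 25 = 3.4107
  age 15: 0.07640 × 4 = 0.3056
R₀ = 9.4400 + 5.2392 + 7.8500 + 2.8992 + 3.4107 + 0.3056 = 29.1447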